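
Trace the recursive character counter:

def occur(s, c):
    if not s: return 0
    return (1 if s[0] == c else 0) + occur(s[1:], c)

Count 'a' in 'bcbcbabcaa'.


s[0]='b' != 'a' -> 0
s[0]='c' != 'a' -> 0
s[0]='b' != 'a' -> 0
s[0]='c' != 'a' -> 0
s[0]='b' != 'a' -> 0
s[0]='a' == 'a' -> 1
s[0]='b' != 'a' -> 0
s[0]='c' != 'a' -> 0
s[0]='a' == 'a' -> 1
s[0]='a' == 'a' -> 1
Sum: 0 + 0 + 0 + 0 + 0 + 1 + 0 + 0 + 1 + 1 = 3

3


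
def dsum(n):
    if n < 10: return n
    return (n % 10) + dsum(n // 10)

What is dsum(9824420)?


dsum(9824420) = 0 + dsum(982442)
dsum(982442) = 2 + dsum(98244)
dsum(98244) = 4 + dsum(9824)
dsum(9824) = 4 + dsum(982)
dsum(982) = 2 + dsum(98)
dsum(98) = 8 + dsum(9)
dsum(9) = 9  (base case)
Total: 0 + 2 + 4 + 4 + 2 + 8 + 9 = 29

29


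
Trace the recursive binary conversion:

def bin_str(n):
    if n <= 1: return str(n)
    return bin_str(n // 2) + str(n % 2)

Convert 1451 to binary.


bin_str(1451) = bin_str(725) + '1'
bin_str(725) = bin_str(362) + '1'
bin_str(362) = bin_str(181) + '0'
bin_str(181) = bin_str(90) + '1'
bin_str(90) = bin_str(45) + '0'
bin_str(45) = bin_str(22) + '1'
bin_str(22) = bin_str(11) + '0'
bin_str(11) = bin_str(5) + '1'
bin_str(5) = bin_str(2) + '1'
bin_str(2) = bin_str(1) + '0'
bin_str(1) = '1'  (base case)
Concatenating: '1' + '0' + '1' + '1' + '0' + '1' + '0' + '1' + '0' + '1' + '1' = '10110101011'

10110101011


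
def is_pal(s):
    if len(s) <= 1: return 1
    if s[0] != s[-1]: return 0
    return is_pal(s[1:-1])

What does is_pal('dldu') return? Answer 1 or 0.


is_pal('dldu'): s[0]='d' != s[-1]='u' -> return 0
Result: 0 (not a palindrome)

0


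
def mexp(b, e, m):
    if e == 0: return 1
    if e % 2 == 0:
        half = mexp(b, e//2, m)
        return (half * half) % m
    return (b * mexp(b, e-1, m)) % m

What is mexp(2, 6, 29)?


mexp(2, 6, 29): e is even, compute mexp(2, 3, 29)
  mexp(2, 3, 29): e is odd, compute mexp(2, 2, 29)
    mexp(2, 2, 29): e is even, compute mexp(2, 1, 29)
      mexp(2, 1, 29): e is odd, compute mexp(2, 0, 29)
        mexp(2, 0, 29) = 1
      (2 * 1) % 29 = 2
    half=2, (2*2) % 29 = 4
  (2 * 4) % 29 = 8
half=8, (8*8) % 29 = 6

6


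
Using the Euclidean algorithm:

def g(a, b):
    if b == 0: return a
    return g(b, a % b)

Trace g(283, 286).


g(283, 286) = g(286, 283)
g(286, 283) = g(283, 3)
g(283, 3) = g(3, 1)
g(3, 1) = g(1, 0)
g(1, 0) = 1  (base case)

1


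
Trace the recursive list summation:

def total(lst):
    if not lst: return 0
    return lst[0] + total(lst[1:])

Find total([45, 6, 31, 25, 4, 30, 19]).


total([45, 6, 31, 25, 4, 30, 19]) = 45 + total([6, 31, 25, 4, 30, 19])
total([6, 31, 25, 4, 30, 19]) = 6 + total([31, 25, 4, 30, 19])
total([31, 25, 4, 30, 19]) = 31 + total([25, 4, 30, 19])
total([25, 4, 30, 19]) = 25 + total([4, 30, 19])
total([4, 30, 19]) = 4 + total([30, 19])
total([30, 19]) = 30 + total([19])
total([19]) = 19 + total([])
total([]) = 0  (base case)
Total: 45 + 6 + 31 + 25 + 4 + 30 + 19 + 0 = 160

160


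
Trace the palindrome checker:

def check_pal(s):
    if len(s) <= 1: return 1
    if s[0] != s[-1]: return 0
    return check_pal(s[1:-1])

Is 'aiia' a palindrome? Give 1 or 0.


check_pal('aiia'): s[0]='a' == s[-1]='a' -> check check_pal('ii')
check_pal('ii'): s[0]='i' == s[-1]='i' -> check check_pal('')
check_pal(''): len <= 1 -> return 1  (base case)
Result: 1 (palindrome)

1


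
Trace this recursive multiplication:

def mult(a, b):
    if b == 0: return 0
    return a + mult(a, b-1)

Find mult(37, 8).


mult(37, 8) = 37 + mult(37, 7)
mult(37, 7) = 37 + mult(37, 6)
mult(37, 6) = 37 + mult(37, 5)
mult(37, 5) = 37 + mult(37, 4)
mult(37, 4) = 37 + mult(37, 3)
mult(37, 3) = 37 + mult(37, 2)
mult(37, 2) = 37 + mult(37, 1)
mult(37, 1) = 37 + mult(37, 0)
mult(37, 0) = 0  (base case)
Total: 37 + 37 + 37 + 37 + 37 + 37 + 37 + 37 + 0 = 296

296


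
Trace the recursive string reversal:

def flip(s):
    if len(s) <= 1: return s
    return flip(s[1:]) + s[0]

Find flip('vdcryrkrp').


flip('vdcryrkrp') = flip('dcryrkrp') + 'v'
flip('dcryrkrp') = flip('cryrkrp') + 'd'
flip('cryrkrp') = flip('ryrkrp') + 'c'
flip('ryrkrp') = flip('yrkrp') + 'r'
flip('yrkrp') = flip('rkrp') + 'y'
flip('rkrp') = flip('krp') + 'r'
flip('krp') = flip('rp') + 'k'
flip('rp') = flip('p') + 'r'
flip('p') = 'p'  (base case)
Concatenating: 'p' + 'r' + 'k' + 'r' + 'y' + 'r' + 'c' + 'd' + 'v' = 'prkryrcdv'

prkryrcdv


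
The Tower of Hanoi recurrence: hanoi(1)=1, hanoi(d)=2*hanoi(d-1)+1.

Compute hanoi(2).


hanoi(2) = 2 * hanoi(1) + 1
hanoi(1) = 1  (base case)
hanoi(2) = 2 * 1 + 1 = 3

3


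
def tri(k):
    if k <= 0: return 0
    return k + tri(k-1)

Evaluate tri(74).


tri(74)
= 74 + 73 + 72 + 71 + 70 + 69 + 68 + 67 + 66 + 65 + 64 + 63 + 62 + 61 + 60 + 59 + 58 + 57 + 56 + 55 + 54 + 53 + 52 + 51 + 50 + 49 + 48 + 47 + 46 + 45 + 44 + 43 + 42 + 41 + 40 + 39 + 38 + 37 + 36 + 35 + 34 + 33 + 32 + 31 + 30 + 29 + 28 + 27 + 26 + 25 + 24 + 23 + 22 + 21 + 20 + 19 + 18 + 17 + 16 + 15 + 14 + 13 + 12 + 11 + 10 + 9 + 8 + 7 + 6 + 5 + 4 + 3 + 2 + 1 + tri(0)
= 74 + 73 + 72 + 71 + 70 + 69 + 68 + 67 + 66 + 65 + 64 + 63 + 62 + 61 + 60 + 59 + 58 + 57 + 56 + 55 + 54 + 53 + 52 + 51 + 50 + 49 + 48 + 47 + 46 + 45 + 44 + 43 + 42 + 41 + 40 + 39 + 38 + 37 + 36 + 35 + 34 + 33 + 32 + 31 + 30 + 29 + 28 + 27 + 26 + 25 + 24 + 23 + 22 + 21 + 20 + 19 + 18 + 17 + 16 + 15 + 14 + 13 + 12 + 11 + 10 + 9 + 8 + 7 + 6 + 5 + 4 + 3 + 2 + 1 + 0
= 2775

2775


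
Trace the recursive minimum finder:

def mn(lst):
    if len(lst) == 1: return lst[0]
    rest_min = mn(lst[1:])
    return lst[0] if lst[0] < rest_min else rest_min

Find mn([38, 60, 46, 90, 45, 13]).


mn([38, 60, 46, 90, 45, 13]): compare 38 with mn([60, 46, 90, 45, 13])
mn([60, 46, 90, 45, 13]): compare 60 with mn([46, 90, 45, 13])
mn([46, 90, 45, 13]): compare 46 with mn([90, 45, 13])
mn([90, 45, 13]): compare 90 with mn([45, 13])
mn([45, 13]): compare 45 with mn([13])
mn([13]) = 13  (base case)
Compare 45 with 13 -> 13
Compare 90 with 13 -> 13
Compare 46 with 13 -> 13
Compare 60 with 13 -> 13
Compare 38 with 13 -> 13

13


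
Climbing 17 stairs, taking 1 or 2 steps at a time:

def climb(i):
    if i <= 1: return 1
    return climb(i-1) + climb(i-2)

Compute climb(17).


Building up from base cases:
climb(0) = 1
climb(1) = 1
climb(2) = climb(1) + climb(0) = 1 + 1 = 2
climb(3) = climb(2) + climb(1) = 2 + 1 = 3
climb(4) = climb(3) + climb(2) = 3 + 2 = 5
climb(5) = climb(4) + climb(3) = 5 + 3 = 8
climb(6) = climb(5) + climb(4) = 8 + 5 = 13
climb(7) = climb(6) + climb(5) = 13 + 8 = 21
climb(8) = climb(7) + climb(6) = 21 + 13 = 34
climb(9) = climb(8) + climb(7) = 34 + 21 = 55
climb(10) = climb(9) + climb(8) = 55 + 34 = 89
climb(11) = climb(10) + climb(9) = 89 + 55 = 144
climb(12) = climb(11) + climb(10) = 144 + 89 = 233
climb(13) = climb(12) + climb(11) = 233 + 144 = 377
climb(14) = climb(13) + climb(12) = 377 + 233 = 610
climb(15) = climb(14) + climb(13) = 610 + 377 = 987
climb(16) = climb(15) + climb(14) = 987 + 610 = 1597
climb(17) = climb(16) + climb(15) = 1597 + 987 = 2584

2584


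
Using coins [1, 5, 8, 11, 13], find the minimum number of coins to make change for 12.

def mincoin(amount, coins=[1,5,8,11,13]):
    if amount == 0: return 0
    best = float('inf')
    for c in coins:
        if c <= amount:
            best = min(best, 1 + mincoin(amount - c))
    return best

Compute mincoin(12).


Building up with DP:
mincoin(0) = 0
mincoin(1) = min(1+mincoin(0)=1+0=1) = 1
mincoin(2) = min(1+mincoin(1)=1+1=2) = 2
mincoin(3) = min(1+mincoin(2)=1+2=3) = 3
mincoin(4) = min(1+mincoin(3)=1+3=4) = 4
mincoin(5) = min(1+mincoin(4)=1+4=5, 1+mincoin(0)=1+0=1) = 1
mincoin(6) = min(1+mincoin(5)=1+1=2, 1+mincoin(1)=1+1=2) = 2
mincoin(7) = min(1+mincoin(6)=1+2=3, 1+mincoin(2)=1+2=3) = 3
mincoin(8) = min(1+mincoin(7)=1+3=4, 1+mincoin(3)=1+3=4, 1+mincoin(0)=1+0=1) = 1
mincoin(9) = min(1+mincoin(8)=1+1=2, 1+mincoin(4)=1+4=5, 1+mincoin(1)=1+1=2) = 2
mincoin(10) = min(1+mincoin(9)=1+2=3, 1+mincoin(5)=1+1=2, 1+mincoin(2)=1+2=3) = 2
mincoin(11) = min(1+mincoin(10)=1+2=3, 1+mincoin(6)=1+2=3, 1+mincoin(3)=1+3=4, 1+mincoin(0)=1+0=1) = 1
mincoin(12) = min(1+mincoin(11)=1+1=2, 1+mincoin(7)=1+3=4, 1+mincoin(4)=1+4=5, 1+mincoin(1)=1+1=2) = 2

2


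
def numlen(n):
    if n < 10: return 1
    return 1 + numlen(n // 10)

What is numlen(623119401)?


numlen(623119401) = 1 + numlen(62311940)
numlen(62311940) = 1 + numlen(6231194)
numlen(6231194) = 1 + numlen(623119)
numlen(623119) = 1 + numlen(62311)
numlen(62311) = 1 + numlen(6231)
numlen(6231) = 1 + numlen(623)
numlen(623) = 1 + numlen(62)
numlen(62) = 1 + numlen(6)
numlen(6) = 1  (base case: 6 < 10)
Unwinding: 1 + 1 + 1 + 1 + 1 + 1 + 1 + 1 + 1 = 9

9


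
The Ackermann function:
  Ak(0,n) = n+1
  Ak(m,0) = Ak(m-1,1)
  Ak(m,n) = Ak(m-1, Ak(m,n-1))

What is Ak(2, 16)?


Ak(2, 16) = Ak(1, Ak(2, 15))
  Ak(2, 15) = Ak(1, Ak(2, 14))
    Ak(2, 14) = Ak(1, Ak(2, 13))
      Ak(2, 13) = Ak(1, Ak(2, 12))
        Ak(2, 12) = Ak(1, Ak(2, 11))
          Ak(2, 11) = Ak(1, Ak(2, 10))
          Ak(2, 10) = Ak(1, Ak(2, 9))
          Ak(2, 9) = Ak(1, Ak(2, 8))
          Ak(2, 8) = Ak(1, Ak(2, 7))
          Ak(2, 7) = Ak(1, Ak(2, 6))
          Ak(2, 6) = Ak(1, Ak(2, 5))
          Ak(2, 5) = Ak(1, Ak(2, 4))
          Ak(2, 4) = Ak(1, Ak(2, 3))
          Ak(2, 3) = Ak(1, Ak(2, 2))
          Ak(2, 2) = Ak(1, Ak(2, 1))
          Ak(2, 1) = Ak(1, Ak(2, 0))
          Ak(2, 0) = Ak(1, 1)
          Ak(1, 1) = Ak(0, Ak(1, 0))
          Ak(1, 0) = Ak(0, 1)
          Ak(0, 1) = 2
            = Ak(0, 2)
          Ak(0, 2) = 3
            = Ak(1, 3)
          Ak(1, 3) = Ak(0, Ak(1, 2))
          Ak(1, 2) = Ak(0, Ak(1, 1))
... (trace truncated)
Result: Ak(2, 16) = 35

35


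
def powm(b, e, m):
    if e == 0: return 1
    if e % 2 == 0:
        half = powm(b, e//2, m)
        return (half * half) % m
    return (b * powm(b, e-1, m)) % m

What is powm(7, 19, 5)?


powm(7, 19, 5): e is odd, compute powm(7, 18, 5)
  powm(7, 18, 5): e is even, compute powm(7, 9, 5)
    powm(7, 9, 5): e is odd, compute powm(7, 8, 5)
      powm(7, 8, 5): e is even, compute powm(7, 4, 5)
        powm(7, 4, 5): e is even, compute powm(7, 2, 5)
          powm(7, 2, 5): e is even, compute powm(7, 1, 5)
          powm(7, 1, 5): e is odd, compute powm(7, 0, 5)
          powm(7, 0, 5) = 1
          (7 * 1) % 5 = 2
          half=2, (2*2) % 5 = 4
        half=4, (4*4) % 5 = 1
      half=1, (1*1) % 5 = 1
    (7 * 1) % 5 = 2
  half=2, (2*2) % 5 = 4
(7 * 4) % 5 = 3

3


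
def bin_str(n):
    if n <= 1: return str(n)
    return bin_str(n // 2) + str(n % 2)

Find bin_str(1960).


bin_str(1960) = bin_str(980) + '0'
bin_str(980) = bin_str(490) + '0'
bin_str(490) = bin_str(245) + '0'
bin_str(245) = bin_str(122) + '1'
bin_str(122) = bin_str(61) + '0'
bin_str(61) = bin_str(30) + '1'
bin_str(30) = bin_str(15) + '0'
bin_str(15) = bin_str(7) + '1'
bin_str(7) = bin_str(3) + '1'
bin_str(3) = bin_str(1) + '1'
bin_str(1) = '1'  (base case)
Concatenating: '1' + '1' + '1' + '1' + '0' + '1' + '0' + '1' + '0' + '0' + '0' = '11110101000'

11110101000


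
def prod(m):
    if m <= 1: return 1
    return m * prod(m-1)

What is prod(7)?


prod(7)
= 7 * prod(6)
= 7 * 6 * prod(5)
= 7 * 6 * 5 * prod(4)
= 7 * 6 * 5 * 4 * prod(3)
= 7 * 6 * 5 * 4 * 3 * prod(2)
= 7 * 6 * 5 * 4 * 3 * 2 * prod(1)
= 7 * 6 * 5 * 4 * 3 * 2 * 1
= 5040

5040


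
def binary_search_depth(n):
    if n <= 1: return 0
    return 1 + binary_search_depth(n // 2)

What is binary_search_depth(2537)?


2537 / 2 = 1268
1268 / 2 = 634
634 / 2 = 317
317 / 2 = 158
158 / 2 = 79
79 / 2 = 39
39 / 2 = 19
19 / 2 = 9
9 / 2 = 4
4 / 2 = 2
2 / 2 = 1
Reached 1 after 11 halvings

11


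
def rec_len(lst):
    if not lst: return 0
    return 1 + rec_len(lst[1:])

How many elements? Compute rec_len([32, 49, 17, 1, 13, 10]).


rec_len([32, 49, 17, 1, 13, 10]) = 1 + rec_len([49, 17, 1, 13, 10])
rec_len([49, 17, 1, 13, 10]) = 1 + rec_len([17, 1, 13, 10])
rec_len([17, 1, 13, 10]) = 1 + rec_len([1, 13, 10])
rec_len([1, 13, 10]) = 1 + rec_len([13, 10])
rec_len([13, 10]) = 1 + rec_len([10])
rec_len([10]) = 1 + rec_len([])
rec_len([]) = 0  (base case)
Unwinding: 1 + 1 + 1 + 1 + 1 + 1 + 0 = 6

6


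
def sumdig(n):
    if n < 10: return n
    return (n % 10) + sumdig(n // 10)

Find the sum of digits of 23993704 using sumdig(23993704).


sumdig(23993704) = 4 + sumdig(2399370)
sumdig(2399370) = 0 + sumdig(239937)
sumdig(239937) = 7 + sumdig(23993)
sumdig(23993) = 3 + sumdig(2399)
sumdig(2399) = 9 + sumdig(239)
sumdig(239) = 9 + sumdig(23)
sumdig(23) = 3 + sumdig(2)
sumdig(2) = 2  (base case)
Total: 4 + 0 + 7 + 3 + 9 + 9 + 3 + 2 = 37

37


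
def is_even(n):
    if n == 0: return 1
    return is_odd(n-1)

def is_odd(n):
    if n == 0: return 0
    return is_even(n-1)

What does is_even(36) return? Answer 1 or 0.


is_even(36) = is_odd(35)
is_odd(35) = is_even(34)
is_even(34) = is_odd(33)
is_odd(33) = is_even(32)
is_even(32) = is_odd(31)
is_odd(31) = is_even(30)
is_even(30) = is_odd(29)
is_odd(29) = is_even(28)
is_even(28) = is_odd(27)
is_odd(27) = is_even(26)
is_even(26) = is_odd(25)
is_odd(25) = is_even(24)
is_even(24) = is_odd(23)
is_odd(23) = is_even(22)
is_even(22) = is_odd(21)
is_odd(21) = is_even(20)
is_even(20) = is_odd(19)
is_odd(19) = is_even(18)
is_even(18) = is_odd(17)
is_odd(17) = is_even(16)
is_even(16) = is_odd(15)
is_odd(15) = is_even(14)
is_even(14) = is_odd(13)
is_odd(13) = is_even(12)
is_even(12) = is_odd(11)
is_odd(11) = is_even(10)
is_even(10) = is_odd(9)
is_odd(9) = is_even(8)
is_even(8) = is_odd(7)
is_odd(7) = is_even(6)
is_even(6) = is_odd(5)
is_odd(5) = is_even(4)
is_even(4) = is_odd(3)
is_odd(3) = is_even(2)
is_even(2) = is_odd(1)
is_odd(1) = is_even(0)
is_even(0) = 1  (base case)
Result: 1

1


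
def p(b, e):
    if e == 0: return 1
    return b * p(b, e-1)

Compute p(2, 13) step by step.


p(2, 13)
= 2 * p(2, 12)
= 2 * 2 * p(2, 11)
= 2 * 2 * 2 * p(2, 10)
= 2 * 2 * 2 * 2 * p(2, 9)
= 2 * 2 * 2 * 2 * 2 * p(2, 8)
= 2 * 2 * 2 * 2 * 2 * 2 * p(2, 7)
= 2 * 2 * 2 * 2 * 2 * 2 * 2 * p(2, 6)
= 2 * 2 * 2 * 2 * 2 * 2 * 2 * 2 * p(2, 5)
= 2 * 2 * 2 * 2 * 2 * 2 * 2 * 2 * 2 * p(2, 4)
= 2 * 2 * 2 * 2 * 2 * 2 * 2 * 2 * 2 * 2 * p(2, 3)
= 2 * 2 * 2 * 2 * 2 * 2 * 2 * 2 * 2 * 2 * 2 * p(2, 2)
= 2 * 2 * 2 * 2 * 2 * 2 * 2 * 2 * 2 * 2 * 2 * 2 * p(2, 1)
= 2 * 2 * 2 * 2 * 2 * 2 * 2 * 2 * 2 * 2 * 2 * 2 * 2 * p(2, 0)
= 2 * 2 * 2 * 2 * 2 * 2 * 2 * 2 * 2 * 2 * 2 * 2 * 2 * 1
= 8192

8192


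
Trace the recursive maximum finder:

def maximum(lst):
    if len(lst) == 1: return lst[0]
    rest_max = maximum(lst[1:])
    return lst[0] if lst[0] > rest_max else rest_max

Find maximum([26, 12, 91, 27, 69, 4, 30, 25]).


maximum([26, 12, 91, 27, 69, 4, 30, 25]): compare 26 with maximum([12, 91, 27, 69, 4, 30, 25])
maximum([12, 91, 27, 69, 4, 30, 25]): compare 12 with maximum([91, 27, 69, 4, 30, 25])
maximum([91, 27, 69, 4, 30, 25]): compare 91 with maximum([27, 69, 4, 30, 25])
maximum([27, 69, 4, 30, 25]): compare 27 with maximum([69, 4, 30, 25])
maximum([69, 4, 30, 25]): compare 69 with maximum([4, 30, 25])
maximum([4, 30, 25]): compare 4 with maximum([30, 25])
maximum([30, 25]): compare 30 with maximum([25])
maximum([25]) = 25  (base case)
Compare 30 with 25 -> 30
Compare 4 with 30 -> 30
Compare 69 with 30 -> 69
Compare 27 with 69 -> 69
Compare 91 with 69 -> 91
Compare 12 with 91 -> 91
Compare 26 with 91 -> 91

91


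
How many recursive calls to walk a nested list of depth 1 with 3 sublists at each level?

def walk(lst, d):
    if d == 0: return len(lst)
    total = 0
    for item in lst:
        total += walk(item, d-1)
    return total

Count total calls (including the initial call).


At depth 0 (root): 1 call
At depth 1: each of 1 parents calls walk on 3 children = 3 calls
Total: 1 + 3 = 4

4


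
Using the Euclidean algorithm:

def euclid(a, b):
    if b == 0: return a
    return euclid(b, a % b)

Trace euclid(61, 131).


euclid(61, 131) = euclid(131, 61)
euclid(131, 61) = euclid(61, 9)
euclid(61, 9) = euclid(9, 7)
euclid(9, 7) = euclid(7, 2)
euclid(7, 2) = euclid(2, 1)
euclid(2, 1) = euclid(1, 0)
euclid(1, 0) = 1  (base case)

1


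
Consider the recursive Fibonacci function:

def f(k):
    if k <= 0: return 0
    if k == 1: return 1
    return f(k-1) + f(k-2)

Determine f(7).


Computing f(7) bottom-up:
f(0) = 0
f(1) = 1
f(2) = f(1) + f(0) = 1 + 0 = 1
f(3) = f(2) + f(1) = 1 + 1 = 2
f(4) = f(3) + f(2) = 2 + 1 = 3
f(5) = f(4) + f(3) = 3 + 2 = 5
f(6) = f(5) + f(4) = 5 + 3 = 8
f(7) = f(6) + f(5) = 8 + 5 = 13

13


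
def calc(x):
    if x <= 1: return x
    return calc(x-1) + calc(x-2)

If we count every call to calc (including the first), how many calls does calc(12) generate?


Let C(n) = total calls for calc(n)
C(0) = 1, C(1) = 1
C(2) = 1 + C(1) + C(0) = 1 + 1 + 1 = 3
C(3) = 1 + C(2) + C(1) = 1 + 3 + 1 = 5
C(4) = 1 + C(3) + C(2) = 1 + 5 + 3 = 9
C(5) = 1 + C(4) + C(3) = 1 + 9 + 5 = 15
C(6) = 1 + C(5) + C(4) = 1 + 15 + 9 = 25
C(7) = 1 + C(6) + C(5) = 1 + 25 + 15 = 41
C(8) = 1 + C(7) + C(6) = 1 + 41 + 25 = 67
C(9) = 1 + C(8) + C(7) = 1 + 67 + 41 = 109
C(10) = 1 + C(9) + C(8) = 1 + 109 + 67 = 177
C(11) = 1 + C(10) + C(9) = 1 + 177 + 109 = 287
C(12) = 1 + C(11) + C(10) = 1 + 287 + 177 = 465

465


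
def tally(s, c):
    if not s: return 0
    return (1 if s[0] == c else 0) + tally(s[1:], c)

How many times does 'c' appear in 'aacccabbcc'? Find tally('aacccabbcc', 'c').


s[0]='a' != 'c' -> 0
s[0]='a' != 'c' -> 0
s[0]='c' == 'c' -> 1
s[0]='c' == 'c' -> 1
s[0]='c' == 'c' -> 1
s[0]='a' != 'c' -> 0
s[0]='b' != 'c' -> 0
s[0]='b' != 'c' -> 0
s[0]='c' == 'c' -> 1
s[0]='c' == 'c' -> 1
Sum: 0 + 0 + 1 + 1 + 1 + 0 + 0 + 0 + 1 + 1 = 5

5


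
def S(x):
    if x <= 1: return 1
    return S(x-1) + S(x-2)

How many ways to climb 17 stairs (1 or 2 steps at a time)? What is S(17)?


Building up from base cases:
S(0) = 1
S(1) = 1
S(2) = S(1) + S(0) = 1 + 1 = 2
S(3) = S(2) + S(1) = 2 + 1 = 3
S(4) = S(3) + S(2) = 3 + 2 = 5
S(5) = S(4) + S(3) = 5 + 3 = 8
S(6) = S(5) + S(4) = 8 + 5 = 13
S(7) = S(6) + S(5) = 13 + 8 = 21
S(8) = S(7) + S(6) = 21 + 13 = 34
S(9) = S(8) + S(7) = 34 + 21 = 55
S(10) = S(9) + S(8) = 55 + 34 = 89
S(11) = S(10) + S(9) = 89 + 55 = 144
S(12) = S(11) + S(10) = 144 + 89 = 233
S(13) = S(12) + S(11) = 233 + 144 = 377
S(14) = S(13) + S(12) = 377 + 233 = 610
S(15) = S(14) + S(13) = 610 + 377 = 987
S(16) = S(15) + S(14) = 987 + 610 = 1597
S(17) = S(16) + S(15) = 1597 + 987 = 2584

2584


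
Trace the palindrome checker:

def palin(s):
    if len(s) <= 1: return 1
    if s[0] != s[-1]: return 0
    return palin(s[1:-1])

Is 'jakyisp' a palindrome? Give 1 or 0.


palin('jakyisp'): s[0]='j' != s[-1]='p' -> return 0
Result: 0 (not a palindrome)

0


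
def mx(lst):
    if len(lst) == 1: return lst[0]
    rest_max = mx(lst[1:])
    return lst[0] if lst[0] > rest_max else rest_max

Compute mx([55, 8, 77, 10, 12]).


mx([55, 8, 77, 10, 12]): compare 55 with mx([8, 77, 10, 12])
mx([8, 77, 10, 12]): compare 8 with mx([77, 10, 12])
mx([77, 10, 12]): compare 77 with mx([10, 12])
mx([10, 12]): compare 10 with mx([12])
mx([12]) = 12  (base case)
Compare 10 with 12 -> 12
Compare 77 with 12 -> 77
Compare 8 with 77 -> 77
Compare 55 with 77 -> 77

77


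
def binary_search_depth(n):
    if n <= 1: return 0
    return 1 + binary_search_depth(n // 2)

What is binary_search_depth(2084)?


2084 / 2 = 1042
1042 / 2 = 521
521 / 2 = 260
260 / 2 = 130
130 / 2 = 65
65 / 2 = 32
32 / 2 = 16
16 / 2 = 8
8 / 2 = 4
4 / 2 = 2
2 / 2 = 1
Reached 1 after 11 halvings

11


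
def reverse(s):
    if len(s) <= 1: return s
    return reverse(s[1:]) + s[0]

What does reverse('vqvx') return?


reverse('vqvx') = reverse('qvx') + 'v'
reverse('qvx') = reverse('vx') + 'q'
reverse('vx') = reverse('x') + 'v'
reverse('x') = 'x'  (base case)
Concatenating: 'x' + 'v' + 'q' + 'v' = 'xvqv'

xvqv


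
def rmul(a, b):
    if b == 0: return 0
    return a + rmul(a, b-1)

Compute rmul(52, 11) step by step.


rmul(52, 11) = 52 + rmul(52, 10)
rmul(52, 10) = 52 + rmul(52, 9)
rmul(52, 9) = 52 + rmul(52, 8)
rmul(52, 8) = 52 + rmul(52, 7)
rmul(52, 7) = 52 + rmul(52, 6)
rmul(52, 6) = 52 + rmul(52, 5)
rmul(52, 5) = 52 + rmul(52, 4)
rmul(52, 4) = 52 + rmul(52, 3)
rmul(52, 3) = 52 + rmul(52, 2)
rmul(52, 2) = 52 + rmul(52, 1)
rmul(52, 1) = 52 + rmul(52, 0)
rmul(52, 0) = 0  (base case)
Total: 52 + 52 + 52 + 52 + 52 + 52 + 52 + 52 + 52 + 52 + 52 + 0 = 572

572


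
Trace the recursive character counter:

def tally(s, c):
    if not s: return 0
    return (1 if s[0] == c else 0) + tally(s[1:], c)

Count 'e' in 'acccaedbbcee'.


s[0]='a' != 'e' -> 0
s[0]='c' != 'e' -> 0
s[0]='c' != 'e' -> 0
s[0]='c' != 'e' -> 0
s[0]='a' != 'e' -> 0
s[0]='e' == 'e' -> 1
s[0]='d' != 'e' -> 0
s[0]='b' != 'e' -> 0
s[0]='b' != 'e' -> 0
s[0]='c' != 'e' -> 0
s[0]='e' == 'e' -> 1
s[0]='e' == 'e' -> 1
Sum: 0 + 0 + 0 + 0 + 0 + 1 + 0 + 0 + 0 + 0 + 1 + 1 = 3

3


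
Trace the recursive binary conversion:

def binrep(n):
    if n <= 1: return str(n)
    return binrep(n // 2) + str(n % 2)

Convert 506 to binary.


binrep(506) = binrep(253) + '0'
binrep(253) = binrep(126) + '1'
binrep(126) = binrep(63) + '0'
binrep(63) = binrep(31) + '1'
binrep(31) = binrep(15) + '1'
binrep(15) = binrep(7) + '1'
binrep(7) = binrep(3) + '1'
binrep(3) = binrep(1) + '1'
binrep(1) = '1'  (base case)
Concatenating: '1' + '1' + '1' + '1' + '1' + '1' + '0' + '1' + '0' = '111111010'

111111010


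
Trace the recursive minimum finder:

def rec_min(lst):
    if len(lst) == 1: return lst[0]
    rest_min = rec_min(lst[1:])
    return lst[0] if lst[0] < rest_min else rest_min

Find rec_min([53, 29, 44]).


rec_min([53, 29, 44]): compare 53 with rec_min([29, 44])
rec_min([29, 44]): compare 29 with rec_min([44])
rec_min([44]) = 44  (base case)
Compare 29 with 44 -> 29
Compare 53 with 29 -> 29

29


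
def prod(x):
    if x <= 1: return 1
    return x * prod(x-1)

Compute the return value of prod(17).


prod(17)
= 17 * prod(16)
= 17 * 16 * prod(15)
= 17 * 16 * 15 * prod(14)
= 17 * 16 * 15 * 14 * prod(13)
= 17 * 16 * 15 * 14 * 13 * prod(12)
= 17 * 16 * 15 * 14 * 13 * 12 * prod(11)
= 17 * 16 * 15 * 14 * 13 * 12 * 11 * prod(10)
= 17 * 16 * 15 * 14 * 13 * 12 * 11 * 10 * prod(9)
= 17 * 16 * 15 * 14 * 13 * 12 * 11 * 10 * 9 * prod(8)
= 17 * 16 * 15 * 14 * 13 * 12 * 11 * 10 * 9 * 8 * prod(7)
= 17 * 16 * 15 * 14 * 13 * 12 * 11 * 10 * 9 * 8 * 7 * prod(6)
= 17 * 16 * 15 * 14 * 13 * 12 * 11 * 10 * 9 * 8 * 7 * 6 * prod(5)
= 17 * 16 * 15 * 14 * 13 * 12 * 11 * 10 * 9 * 8 * 7 * 6 * 5 * prod(4)
= 17 * 16 * 15 * 14 * 13 * 12 * 11 * 10 * 9 * 8 * 7 * 6 * 5 * 4 * prod(3)
= 17 * 16 * 15 * 14 * 13 * 12 * 11 * 10 * 9 * 8 * 7 * 6 * 5 * 4 * 3 * prod(2)
= 17 * 16 * 15 * 14 * 13 * 12 * 11 * 10 * 9 * 8 * 7 * 6 * 5 * 4 * 3 * 2 * prod(1)
= 17 * 16 * 15 * 14 * 13 * 12 * 11 * 10 * 9 * 8 * 7 * 6 * 5 * 4 * 3 * 2 * 1
= 355687428096000

355687428096000


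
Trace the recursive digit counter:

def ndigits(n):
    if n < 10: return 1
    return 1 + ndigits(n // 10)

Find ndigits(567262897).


ndigits(567262897) = 1 + ndigits(56726289)
ndigits(56726289) = 1 + ndigits(5672628)
ndigits(5672628) = 1 + ndigits(567262)
ndigits(567262) = 1 + ndigits(56726)
ndigits(56726) = 1 + ndigits(5672)
ndigits(5672) = 1 + ndigits(567)
ndigits(567) = 1 + ndigits(56)
ndigits(56) = 1 + ndigits(5)
ndigits(5) = 1  (base case: 5 < 10)
Unwinding: 1 + 1 + 1 + 1 + 1 + 1 + 1 + 1 + 1 = 9

9


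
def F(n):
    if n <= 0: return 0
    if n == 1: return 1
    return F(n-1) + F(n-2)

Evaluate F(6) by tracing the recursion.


Computing F(6) bottom-up:
F(0) = 0
F(1) = 1
F(2) = F(1) + F(0) = 1 + 0 = 1
F(3) = F(2) + F(1) = 1 + 1 = 2
F(4) = F(3) + F(2) = 2 + 1 = 3
F(5) = F(4) + F(3) = 3 + 2 = 5
F(6) = F(5) + F(4) = 5 + 3 = 8

8


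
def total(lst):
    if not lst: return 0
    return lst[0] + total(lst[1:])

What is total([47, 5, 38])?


total([47, 5, 38]) = 47 + total([5, 38])
total([5, 38]) = 5 + total([38])
total([38]) = 38 + total([])
total([]) = 0  (base case)
Total: 47 + 5 + 38 + 0 = 90

90


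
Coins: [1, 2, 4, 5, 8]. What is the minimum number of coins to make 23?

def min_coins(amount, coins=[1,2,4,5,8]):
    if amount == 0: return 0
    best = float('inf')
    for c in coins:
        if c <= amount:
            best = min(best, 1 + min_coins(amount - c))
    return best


Building up with DP:
min_coins(0) = 0
min_coins(1) = min(1+min_coins(0)=1+0=1) = 1
min_coins(2) = min(1+min_coins(1)=1+1=2, 1+min_coins(0)=1+0=1) = 1
min_coins(3) = min(1+min_coins(2)=1+1=2, 1+min_coins(1)=1+1=2) = 2
min_coins(4) = min(1+min_coins(3)=1+2=3, 1+min_coins(2)=1+1=2, 1+min_coins(0)=1+0=1) = 1
min_coins(5) = min(1+min_coins(4)=1+1=2, 1+min_coins(3)=1+2=3, 1+min_coins(1)=1+1=2, 1+min_coins(0)=1+0=1) = 1
min_coins(6) = min(1+min_coins(5)=1+1=2, 1+min_coins(4)=1+1=2, 1+min_coins(2)=1+1=2, 1+min_coins(1)=1+1=2) = 2
min_coins(7) = min(1+min_coins(6)=1+2=3, 1+min_coins(5)=1+1=2, 1+min_coins(3)=1+2=3, 1+min_coins(2)=1+1=2) = 2
min_coins(8) = min(1+min_coins(7)=1+2=3, 1+min_coins(6)=1+2=3, 1+min_coins(4)=1+1=2, 1+min_coins(3)=1+2=3, 1+min_coins(0)=1+0=1) = 1
min_coins(9) = min(1+min_coins(8)=1+1=2, 1+min_coins(7)=1+2=3, 1+min_coins(5)=1+1=2, 1+min_coins(4)=1+1=2, 1+min_coins(1)=1+1=2) = 2
min_coins(10) = min(1+min_coins(9)=1+2=3, 1+min_coins(8)=1+1=2, 1+min_coins(6)=1+2=3, 1+min_coins(5)=1+1=2, 1+min_coins(2)=1+1=2) = 2
min_coins(11) = min(1+min_coins(10)=1+2=3, 1+min_coins(9)=1+2=3, 1+min_coins(7)=1+2=3, 1+min_coins(6)=1+2=3, 1+min_coins(3)=1+2=3) = 3
min_coins(12) = min(1+min_coins(11)=1+3=4, 1+min_coins(10)=1+2=3, 1+min_coins(8)=1+1=2, 1+min_coins(7)=1+2=3, 1+min_coins(4)=1+1=2) = 2
min_coins(13) = min(1+min_coins(12)=1+2=3, 1+min_coins(11)=1+3=4, 1+min_coins(9)=1+2=3, 1+min_coins(8)=1+1=2, 1+min_coins(5)=1+1=2) = 2
min_coins(14) = min(1+min_coins(13)=1+2=3, 1+min_coins(12)=1+2=3, 1+min_coins(10)=1+2=3, 1+min_coins(9)=1+2=3, 1+min_coins(6)=1+2=3) = 3
min_coins(15) = min(1+min_coins(14)=1+3=4, 1+min_coins(13)=1+2=3, 1+min_coins(11)=1+3=4, 1+min_coins(10)=1+2=3, 1+min_coins(7)=1+2=3) = 3
min_coins(16) = min(1+min_coins(15)=1+3=4, 1+min_coins(14)=1+3=4, 1+min_coins(12)=1+2=3, 1+min_coins(11)=1+3=4, 1+min_coins(8)=1+1=2) = 2
min_coins(17) = min(1+min_coins(16)=1+2=3, 1+min_coins(15)=1+3=4, 1+min_coins(13)=1+2=3, 1+min_coins(12)=1+2=3, 1+min_coins(9)=1+2=3) = 3
min_coins(18) = min(1+min_coins(17)=1+3=4, 1+min_coins(16)=1+2=3, 1+min_coins(14)=1+3=4, 1+min_coins(13)=1+2=3, 1+min_coins(10)=1+2=3) = 3
min_coins(19) = min(1+min_coins(18)=1+3=4, 1+min_coins(17)=1+3=4, 1+min_coins(15)=1+3=4, 1+min_coins(14)=1+3=4, 1+min_coins(11)=1+3=4) = 4
min_coins(20) = min(1+min_coins(19)=1+4=5, 1+min_coins(18)=1+3=4, 1+min_coins(16)=1+2=3, 1+min_coins(15)=1+3=4, 1+min_coins(12)=1+2=3) = 3
min_coins(21) = min(1+min_coins(20)=1+3=4, 1+min_coins(19)=1+4=5, 1+min_coins(17)=1+3=4, 1+min_coins(16)=1+2=3, 1+min_coins(13)=1+2=3) = 3
min_coins(22) = min(1+min_coins(21)=1+3=4, 1+min_coins(20)=1+3=4, 1+min_coins(18)=1+3=4, 1+min_coins(17)=1+3=4, 1+min_coins(14)=1+3=4) = 4
min_coins(23) = min(1+min_coins(22)=1+4=5, 1+min_coins(21)=1+3=4, 1+min_coins(19)=1+4=5, 1+min_coins(18)=1+3=4, 1+min_coins(15)=1+3=4) = 4

4


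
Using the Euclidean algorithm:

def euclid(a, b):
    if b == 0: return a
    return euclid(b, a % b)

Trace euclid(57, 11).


euclid(57, 11) = euclid(11, 2)
euclid(11, 2) = euclid(2, 1)
euclid(2, 1) = euclid(1, 0)
euclid(1, 0) = 1  (base case)

1


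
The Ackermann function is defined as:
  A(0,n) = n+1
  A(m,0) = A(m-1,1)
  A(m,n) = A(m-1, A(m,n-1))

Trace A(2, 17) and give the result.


A(2, 17) = A(1, A(2, 16))
  A(2, 16) = A(1, A(2, 15))
    A(2, 15) = A(1, A(2, 14))
      A(2, 14) = A(1, A(2, 13))
        A(2, 13) = A(1, A(2, 12))
          A(2, 12) = A(1, A(2, 11))
          A(2, 11) = A(1, A(2, 10))
          A(2, 10) = A(1, A(2, 9))
          A(2, 9) = A(1, A(2, 8))
          A(2, 8) = A(1, A(2, 7))
          A(2, 7) = A(1, A(2, 6))
          A(2, 6) = A(1, A(2, 5))
          A(2, 5) = A(1, A(2, 4))
          A(2, 4) = A(1, A(2, 3))
          A(2, 3) = A(1, A(2, 2))
          A(2, 2) = A(1, A(2, 1))
          A(2, 1) = A(1, A(2, 0))
          A(2, 0) = A(1, 1)
          A(1, 1) = A(0, A(1, 0))
          A(1, 0) = A(0, 1)
          A(0, 1) = 2
            = A(0, 2)
          A(0, 2) = 3
            = A(1, 3)
          A(1, 3) = A(0, A(1, 2))
... (trace truncated)
Result: A(2, 17) = 37

37


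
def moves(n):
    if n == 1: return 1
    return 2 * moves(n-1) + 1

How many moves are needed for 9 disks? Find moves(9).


moves(9) = 2 * moves(8) + 1
moves(8) = 2 * moves(7) + 1
moves(7) = 2 * moves(6) + 1
moves(6) = 2 * moves(5) + 1
moves(5) = 2 * moves(4) + 1
moves(4) = 2 * moves(3) + 1
moves(3) = 2 * moves(2) + 1
moves(2) = 2 * moves(1) + 1
moves(1) = 1  (base case)
moves(2) = 2 * 1 + 1 = 3
moves(3) = 2 * 3 + 1 = 7
moves(4) = 2 * 7 + 1 = 15
moves(5) = 2 * 15 + 1 = 31
moves(6) = 2 * 31 + 1 = 63
moves(7) = 2 * 63 + 1 = 127
moves(8) = 2 * 127 + 1 = 255
moves(9) = 2 * 255 + 1 = 511

511


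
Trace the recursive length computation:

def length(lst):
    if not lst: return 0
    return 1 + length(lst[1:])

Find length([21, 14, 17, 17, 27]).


length([21, 14, 17, 17, 27]) = 1 + length([14, 17, 17, 27])
length([14, 17, 17, 27]) = 1 + length([17, 17, 27])
length([17, 17, 27]) = 1 + length([17, 27])
length([17, 27]) = 1 + length([27])
length([27]) = 1 + length([])
length([]) = 0  (base case)
Unwinding: 1 + 1 + 1 + 1 + 1 + 0 = 5

5


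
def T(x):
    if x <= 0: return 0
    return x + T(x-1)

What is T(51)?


T(51)
= 51 + 50 + 49 + 48 + 47 + 46 + 45 + 44 + 43 + 42 + 41 + 40 + 39 + 38 + 37 + 36 + 35 + 34 + 33 + 32 + 31 + 30 + 29 + 28 + 27 + 26 + 25 + 24 + 23 + 22 + 21 + 20 + 19 + 18 + 17 + 16 + 15 + 14 + 13 + 12 + 11 + 10 + 9 + 8 + 7 + 6 + 5 + 4 + 3 + 2 + 1 + T(0)
= 51 + 50 + 49 + 48 + 47 + 46 + 45 + 44 + 43 + 42 + 41 + 40 + 39 + 38 + 37 + 36 + 35 + 34 + 33 + 32 + 31 + 30 + 29 + 28 + 27 + 26 + 25 + 24 + 23 + 22 + 21 + 20 + 19 + 18 + 17 + 16 + 15 + 14 + 13 + 12 + 11 + 10 + 9 + 8 + 7 + 6 + 5 + 4 + 3 + 2 + 1 + 0
= 1326

1326


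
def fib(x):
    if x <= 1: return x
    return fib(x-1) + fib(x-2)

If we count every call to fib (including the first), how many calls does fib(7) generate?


Let C(n) = total calls for fib(n)
C(0) = 1, C(1) = 1
C(2) = 1 + C(1) + C(0) = 1 + 1 + 1 = 3
C(3) = 1 + C(2) + C(1) = 1 + 3 + 1 = 5
C(4) = 1 + C(3) + C(2) = 1 + 5 + 3 = 9
C(5) = 1 + C(4) + C(3) = 1 + 9 + 5 = 15
C(6) = 1 + C(5) + C(4) = 1 + 15 + 9 = 25
C(7) = 1 + C(6) + C(5) = 1 + 25 + 15 = 41

41


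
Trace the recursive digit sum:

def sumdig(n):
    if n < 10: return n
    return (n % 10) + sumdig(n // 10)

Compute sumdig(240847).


sumdig(240847) = 7 + sumdig(24084)
sumdig(24084) = 4 + sumdig(2408)
sumdig(2408) = 8 + sumdig(240)
sumdig(240) = 0 + sumdig(24)
sumdig(24) = 4 + sumdig(2)
sumdig(2) = 2  (base case)
Total: 7 + 4 + 8 + 0 + 4 + 2 = 25

25


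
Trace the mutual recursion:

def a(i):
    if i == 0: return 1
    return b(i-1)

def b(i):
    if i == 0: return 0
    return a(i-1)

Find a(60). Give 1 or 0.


a(60) = b(59)
b(59) = a(58)
a(58) = b(57)
b(57) = a(56)
a(56) = b(55)
b(55) = a(54)
a(54) = b(53)
b(53) = a(52)
a(52) = b(51)
b(51) = a(50)
a(50) = b(49)
b(49) = a(48)
a(48) = b(47)
b(47) = a(46)
a(46) = b(45)
b(45) = a(44)
a(44) = b(43)
b(43) = a(42)
a(42) = b(41)
b(41) = a(40)
a(40) = b(39)
b(39) = a(38)
a(38) = b(37)
b(37) = a(36)
a(36) = b(35)
b(35) = a(34)
a(34) = b(33)
b(33) = a(32)
a(32) = b(31)
b(31) = a(30)
a(30) = b(29)
b(29) = a(28)
a(28) = b(27)
b(27) = a(26)
a(26) = b(25)
b(25) = a(24)
a(24) = b(23)
b(23) = a(22)
a(22) = b(21)
b(21) = a(20)
a(20) = b(19)
b(19) = a(18)
a(18) = b(17)
b(17) = a(16)
a(16) = b(15)
b(15) = a(14)
a(14) = b(13)
b(13) = a(12)
a(12) = b(11)
b(11) = a(10)
a(10) = b(9)
b(9) = a(8)
a(8) = b(7)
b(7) = a(6)
a(6) = b(5)
b(5) = a(4)
a(4) = b(3)
b(3) = a(2)
a(2) = b(1)
b(1) = a(0)
a(0) = 1  (base case)
Result: 1

1


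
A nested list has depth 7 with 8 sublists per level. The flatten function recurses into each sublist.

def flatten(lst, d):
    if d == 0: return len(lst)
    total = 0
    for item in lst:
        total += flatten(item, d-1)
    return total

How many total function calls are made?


At depth 0 (root): 1 call
At depth 1: each of 1 parents calls flatten on 8 children = 8 calls
At depth 2: each of 8 parents calls flatten on 8 children = 64 calls
At depth 3: each of 64 parents calls flatten on 8 children = 512 calls
At depth 4: each of 512 parents calls flatten on 8 children = 4096 calls
At depth 5: each of 4096 parents calls flatten on 8 children = 32768 calls
At depth 6: each of 32768 parents calls flatten on 8 children = 262144 calls
At depth 7: each of 262144 parents calls flatten on 8 children = 2097152 calls
Total: 1 + 8 + 64 + 512 + 4096 + 32768 + 262144 + 2097152 = 2396745

2396745


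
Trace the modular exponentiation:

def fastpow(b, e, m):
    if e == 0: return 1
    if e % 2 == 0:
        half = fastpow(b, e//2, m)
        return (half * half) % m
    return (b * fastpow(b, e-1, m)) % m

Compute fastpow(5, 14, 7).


fastpow(5, 14, 7): e is even, compute fastpow(5, 7, 7)
  fastpow(5, 7, 7): e is odd, compute fastpow(5, 6, 7)
    fastpow(5, 6, 7): e is even, compute fastpow(5, 3, 7)
      fastpow(5, 3, 7): e is odd, compute fastpow(5, 2, 7)
        fastpow(5, 2, 7): e is even, compute fastpow(5, 1, 7)
          fastpow(5, 1, 7): e is odd, compute fastpow(5, 0, 7)
          fastpow(5, 0, 7) = 1
          (5 * 1) % 7 = 5
        half=5, (5*5) % 7 = 4
      (5 * 4) % 7 = 6
    half=6, (6*6) % 7 = 1
  (5 * 1) % 7 = 5
half=5, (5*5) % 7 = 4

4


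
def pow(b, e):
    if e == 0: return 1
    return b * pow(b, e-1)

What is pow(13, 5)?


pow(13, 5)
= 13 * pow(13, 4)
= 13 * 13 * pow(13, 3)
= 13 * 13 * 13 * pow(13, 2)
= 13 * 13 * 13 * 13 * pow(13, 1)
= 13 * 13 * 13 * 13 * 13 * pow(13, 0)
= 13 * 13 * 13 * 13 * 13 * 1
= 371293

371293


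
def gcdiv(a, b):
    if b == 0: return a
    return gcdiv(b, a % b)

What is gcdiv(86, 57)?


gcdiv(86, 57) = gcdiv(57, 29)
gcdiv(57, 29) = gcdiv(29, 28)
gcdiv(29, 28) = gcdiv(28, 1)
gcdiv(28, 1) = gcdiv(1, 0)
gcdiv(1, 0) = 1  (base case)

1


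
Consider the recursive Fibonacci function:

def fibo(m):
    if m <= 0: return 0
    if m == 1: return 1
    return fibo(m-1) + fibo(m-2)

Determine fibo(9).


Computing fibo(9) bottom-up:
fibo(0) = 0
fibo(1) = 1
fibo(2) = fibo(1) + fibo(0) = 1 + 0 = 1
fibo(3) = fibo(2) + fibo(1) = 1 + 1 = 2
fibo(4) = fibo(3) + fibo(2) = 2 + 1 = 3
fibo(5) = fibo(4) + fibo(3) = 3 + 2 = 5
fibo(6) = fibo(5) + fibo(4) = 5 + 3 = 8
fibo(7) = fibo(6) + fibo(5) = 8 + 5 = 13
fibo(8) = fibo(7) + fibo(6) = 13 + 8 = 21
fibo(9) = fibo(8) + fibo(7) = 21 + 13 = 34

34


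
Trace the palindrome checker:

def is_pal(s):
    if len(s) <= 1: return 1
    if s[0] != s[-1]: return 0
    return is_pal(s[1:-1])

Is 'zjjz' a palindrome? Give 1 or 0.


is_pal('zjjz'): s[0]='z' == s[-1]='z' -> check is_pal('jj')
is_pal('jj'): s[0]='j' == s[-1]='j' -> check is_pal('')
is_pal(''): len <= 1 -> return 1  (base case)
Result: 1 (palindrome)

1


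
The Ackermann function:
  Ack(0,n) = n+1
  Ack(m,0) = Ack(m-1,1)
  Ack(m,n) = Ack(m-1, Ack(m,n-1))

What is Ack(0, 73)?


Ack(0, 73) = 74
Result: Ack(0, 73) = 74

74


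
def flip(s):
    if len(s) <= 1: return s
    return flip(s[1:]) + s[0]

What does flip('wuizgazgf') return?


flip('wuizgazgf') = flip('uizgazgf') + 'w'
flip('uizgazgf') = flip('izgazgf') + 'u'
flip('izgazgf') = flip('zgazgf') + 'i'
flip('zgazgf') = flip('gazgf') + 'z'
flip('gazgf') = flip('azgf') + 'g'
flip('azgf') = flip('zgf') + 'a'
flip('zgf') = flip('gf') + 'z'
flip('gf') = flip('f') + 'g'
flip('f') = 'f'  (base case)
Concatenating: 'f' + 'g' + 'z' + 'a' + 'g' + 'z' + 'i' + 'u' + 'w' = 'fgzagziuw'

fgzagziuw


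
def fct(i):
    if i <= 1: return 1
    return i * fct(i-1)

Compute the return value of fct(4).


fct(4)
= 4 * fct(3)
= 4 * 3 * fct(2)
= 4 * 3 * 2 * fct(1)
= 4 * 3 * 2 * 1
= 24

24


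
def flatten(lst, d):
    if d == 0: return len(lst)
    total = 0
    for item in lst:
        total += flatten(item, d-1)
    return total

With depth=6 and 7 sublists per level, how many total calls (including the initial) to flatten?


At depth 0 (root): 1 call
At depth 1: each of 1 parents calls flatten on 7 children = 7 calls
At depth 2: each of 7 parents calls flatten on 7 children = 49 calls
At depth 3: each of 49 parents calls flatten on 7 children = 343 calls
At depth 4: each of 343 parents calls flatten on 7 children = 2401 calls
At depth 5: each of 2401 parents calls flatten on 7 children = 16807 calls
At depth 6: each of 16807 parents calls flatten on 7 children = 117649 calls
Total: 1 + 7 + 49 + 343 + 2401 + 16807 + 117649 = 137257

137257


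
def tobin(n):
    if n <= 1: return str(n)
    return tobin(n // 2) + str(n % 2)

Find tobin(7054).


tobin(7054) = tobin(3527) + '0'
tobin(3527) = tobin(1763) + '1'
tobin(1763) = tobin(881) + '1'
tobin(881) = tobin(440) + '1'
tobin(440) = tobin(220) + '0'
tobin(220) = tobin(110) + '0'
tobin(110) = tobin(55) + '0'
tobin(55) = tobin(27) + '1'
tobin(27) = tobin(13) + '1'
tobin(13) = tobin(6) + '1'
tobin(6) = tobin(3) + '0'
tobin(3) = tobin(1) + '1'
tobin(1) = '1'  (base case)
Concatenating: '1' + '1' + '0' + '1' + '1' + '1' + '0' + '0' + '0' + '1' + '1' + '1' + '0' = '1101110001110'

1101110001110


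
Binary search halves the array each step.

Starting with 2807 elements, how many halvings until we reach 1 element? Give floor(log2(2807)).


2807 / 2 = 1403
1403 / 2 = 701
701 / 2 = 350
350 / 2 = 175
175 / 2 = 87
87 / 2 = 43
43 / 2 = 21
21 / 2 = 10
10 / 2 = 5
5 / 2 = 2
2 / 2 = 1
Reached 1 after 11 halvings

11


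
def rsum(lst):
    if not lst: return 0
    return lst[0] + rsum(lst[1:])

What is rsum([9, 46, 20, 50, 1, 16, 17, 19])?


rsum([9, 46, 20, 50, 1, 16, 17, 19]) = 9 + rsum([46, 20, 50, 1, 16, 17, 19])
rsum([46, 20, 50, 1, 16, 17, 19]) = 46 + rsum([20, 50, 1, 16, 17, 19])
rsum([20, 50, 1, 16, 17, 19]) = 20 + rsum([50, 1, 16, 17, 19])
rsum([50, 1, 16, 17, 19]) = 50 + rsum([1, 16, 17, 19])
rsum([1, 16, 17, 19]) = 1 + rsum([16, 17, 19])
rsum([16, 17, 19]) = 16 + rsum([17, 19])
rsum([17, 19]) = 17 + rsum([19])
rsum([19]) = 19 + rsum([])
rsum([]) = 0  (base case)
Total: 9 + 46 + 20 + 50 + 1 + 16 + 17 + 19 + 0 = 178

178


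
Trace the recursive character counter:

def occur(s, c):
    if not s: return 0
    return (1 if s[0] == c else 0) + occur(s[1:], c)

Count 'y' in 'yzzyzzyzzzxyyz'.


s[0]='y' == 'y' -> 1
s[0]='z' != 'y' -> 0
s[0]='z' != 'y' -> 0
s[0]='y' == 'y' -> 1
s[0]='z' != 'y' -> 0
s[0]='z' != 'y' -> 0
s[0]='y' == 'y' -> 1
s[0]='z' != 'y' -> 0
s[0]='z' != 'y' -> 0
s[0]='z' != 'y' -> 0
s[0]='x' != 'y' -> 0
s[0]='y' == 'y' -> 1
s[0]='y' == 'y' -> 1
s[0]='z' != 'y' -> 0
Sum: 1 + 0 + 0 + 1 + 0 + 0 + 1 + 0 + 0 + 0 + 0 + 1 + 1 + 0 = 5

5


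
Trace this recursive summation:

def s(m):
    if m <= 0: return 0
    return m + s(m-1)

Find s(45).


s(45)
= 45 + 44 + 43 + 42 + 41 + 40 + 39 + 38 + 37 + 36 + 35 + 34 + 33 + 32 + 31 + 30 + 29 + 28 + 27 + 26 + 25 + 24 + 23 + 22 + 21 + 20 + 19 + 18 + 17 + 16 + 15 + 14 + 13 + 12 + 11 + 10 + 9 + 8 + 7 + 6 + 5 + 4 + 3 + 2 + 1 + s(0)
= 45 + 44 + 43 + 42 + 41 + 40 + 39 + 38 + 37 + 36 + 35 + 34 + 33 + 32 + 31 + 30 + 29 + 28 + 27 + 26 + 25 + 24 + 23 + 22 + 21 + 20 + 19 + 18 + 17 + 16 + 15 + 14 + 13 + 12 + 11 + 10 + 9 + 8 + 7 + 6 + 5 + 4 + 3 + 2 + 1 + 0
= 1035

1035


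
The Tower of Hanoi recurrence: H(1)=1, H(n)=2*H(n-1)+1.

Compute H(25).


H(25) = 2 * H(24) + 1
H(24) = 2 * H(23) + 1
H(23) = 2 * H(22) + 1
H(22) = 2 * H(21) + 1
H(21) = 2 * H(20) + 1
H(20) = 2 * H(19) + 1
H(19) = 2 * H(18) + 1
H(18) = 2 * H(17) + 1
H(17) = 2 * H(16) + 1
H(16) = 2 * H(15) + 1
H(15) = 2 * H(14) + 1
H(14) = 2 * H(13) + 1
H(13) = 2 * H(12) + 1
H(12) = 2 * H(11) + 1
H(11) = 2 * H(10) + 1
H(10) = 2 * H(9) + 1
H(9) = 2 * H(8) + 1
H(8) = 2 * H(7) + 1
H(7) = 2 * H(6) + 1
H(6) = 2 * H(5) + 1
H(5) = 2 * H(4) + 1
H(4) = 2 * H(3) + 1
H(3) = 2 * H(2) + 1
H(2) = 2 * H(1) + 1
H(1) = 1  (base case)
H(2) = 2 * 1 + 1 = 3
H(3) = 2 * 3 + 1 = 7
H(4) = 2 * 7 + 1 = 15
H(5) = 2 * 15 + 1 = 31
H(6) = 2 * 31 + 1 = 63
H(7) = 2 * 63 + 1 = 127
H(8) = 2 * 127 + 1 = 255
H(9) = 2 * 255 + 1 = 511
H(10) = 2 * 511 + 1 = 1023
H(11) = 2 * 1023 + 1 = 2047
H(12) = 2 * 2047 + 1 = 4095
H(13) = 2 * 4095 + 1 = 8191
H(14) = 2 * 8191 + 1 = 16383
H(15) = 2 * 16383 + 1 = 32767
H(16) = 2 * 32767 + 1 = 65535
H(17) = 2 * 65535 + 1 = 131071
H(18) = 2 * 131071 + 1 = 262143
H(19) = 2 * 262143 + 1 = 524287
H(20) = 2 * 524287 + 1 = 1048575
H(21) = 2 * 1048575 + 1 = 2097151
H(22) = 2 * 2097151 + 1 = 4194303
H(23) = 2 * 4194303 + 1 = 8388607
H(24) = 2 * 8388607 + 1 = 16777215
H(25) = 2 * 16777215 + 1 = 33554431

33554431
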